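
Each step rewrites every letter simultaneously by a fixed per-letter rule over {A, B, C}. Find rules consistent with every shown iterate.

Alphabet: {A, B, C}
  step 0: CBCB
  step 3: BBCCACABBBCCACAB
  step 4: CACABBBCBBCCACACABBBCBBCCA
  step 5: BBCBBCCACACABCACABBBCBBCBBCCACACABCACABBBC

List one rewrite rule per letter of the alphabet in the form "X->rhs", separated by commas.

A->BC, B->CA, C->B

  step 4 ⇒ step 5: CACABBBCBBCCACACABBBCBBCCA ⇒ B·BC·B·BC·CA·CA·CA·B·CA·CA·B·B·BC·B·BC·B·BC·CA·CA·CA·B·CA·CA·B·B·BC
    A ↦ BC
    B ↦ CA
    C ↦ B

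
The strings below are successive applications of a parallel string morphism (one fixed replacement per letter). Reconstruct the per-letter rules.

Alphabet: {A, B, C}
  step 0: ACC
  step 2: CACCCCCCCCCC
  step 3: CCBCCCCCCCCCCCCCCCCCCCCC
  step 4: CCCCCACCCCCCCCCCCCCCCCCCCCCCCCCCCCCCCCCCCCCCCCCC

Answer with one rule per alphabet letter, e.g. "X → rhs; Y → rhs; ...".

  step 3 ⇒ step 4: CCBCCCCCCCCCCCCCCCCCCCCC ⇒ CC·CC·CA·CC·CC·CC·CC·CC·CC·CC·CC·CC·CC·CC·CC·CC·CC·CC·CC·CC·CC·CC·CC·CC
    B ↦ CA
    C ↦ CC
  step 2 ⇒ step 3: CACCCCCCCCCC ⇒ CC·BC·CC·CC·CC·CC·CC·CC·CC·CC·CC·CC
    A ↦ BC

A->BC, B->CA, C->CC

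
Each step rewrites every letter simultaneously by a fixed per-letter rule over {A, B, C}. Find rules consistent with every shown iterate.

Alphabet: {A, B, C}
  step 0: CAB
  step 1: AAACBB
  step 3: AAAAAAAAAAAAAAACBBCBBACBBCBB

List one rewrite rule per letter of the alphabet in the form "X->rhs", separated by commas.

A->AA, B->CBB, C->A

  step 0 ⇒ step 1: CAB ⇒ A·AA·CBB
    A ↦ AA
    B ↦ CBB
    C ↦ A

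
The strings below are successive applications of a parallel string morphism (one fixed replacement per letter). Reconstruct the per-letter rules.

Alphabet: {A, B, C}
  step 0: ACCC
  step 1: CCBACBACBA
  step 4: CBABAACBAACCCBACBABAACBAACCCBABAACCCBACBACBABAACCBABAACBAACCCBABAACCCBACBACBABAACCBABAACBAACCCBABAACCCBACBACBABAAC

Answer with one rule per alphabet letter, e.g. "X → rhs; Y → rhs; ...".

A->C, B->BAA, C->CBA

  step 0 ⇒ step 1: ACCC ⇒ C·CBA·CBA·CBA
    A ↦ C
    C ↦ CBA
    B ↦ BAA  (constrained at step 1)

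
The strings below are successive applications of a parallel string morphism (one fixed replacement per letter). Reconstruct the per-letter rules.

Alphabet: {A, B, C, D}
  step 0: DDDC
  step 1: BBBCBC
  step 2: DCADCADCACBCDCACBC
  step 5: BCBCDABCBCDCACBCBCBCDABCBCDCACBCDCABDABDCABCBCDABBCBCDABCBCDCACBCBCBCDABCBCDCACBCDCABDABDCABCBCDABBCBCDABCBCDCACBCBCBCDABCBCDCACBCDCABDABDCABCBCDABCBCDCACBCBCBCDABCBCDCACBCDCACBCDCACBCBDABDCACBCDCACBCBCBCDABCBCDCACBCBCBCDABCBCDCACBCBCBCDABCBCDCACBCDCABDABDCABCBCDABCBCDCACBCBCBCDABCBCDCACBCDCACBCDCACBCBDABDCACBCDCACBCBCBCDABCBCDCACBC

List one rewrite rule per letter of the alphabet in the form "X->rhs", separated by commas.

A->DAB, B->DCA, C->CBC, D->B

  step 1 ⇒ step 2: BBBCBC ⇒ DCA·DCA·DCA·CBC·DCA·CBC
    B ↦ DCA
    C ↦ CBC
    A ↦ DAB  (constrained at step 2)
  step 0 ⇒ step 1: DDDC ⇒ B·B·B·CBC
    D ↦ B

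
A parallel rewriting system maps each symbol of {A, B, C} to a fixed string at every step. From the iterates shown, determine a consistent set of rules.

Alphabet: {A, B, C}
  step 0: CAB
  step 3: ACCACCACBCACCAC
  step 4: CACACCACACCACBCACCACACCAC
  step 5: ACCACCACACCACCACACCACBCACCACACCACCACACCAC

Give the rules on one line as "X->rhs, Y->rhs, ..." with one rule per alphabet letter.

A->C, B->BC, C->AC

  step 4 ⇒ step 5: CACACCACACCACBCACCACACCAC ⇒ AC·C·AC·C·AC·AC·C·AC·C·AC·AC·C·AC·BC·AC·C·AC·AC·C·AC·C·AC·AC·C·AC
    A ↦ C
    B ↦ BC
    C ↦ AC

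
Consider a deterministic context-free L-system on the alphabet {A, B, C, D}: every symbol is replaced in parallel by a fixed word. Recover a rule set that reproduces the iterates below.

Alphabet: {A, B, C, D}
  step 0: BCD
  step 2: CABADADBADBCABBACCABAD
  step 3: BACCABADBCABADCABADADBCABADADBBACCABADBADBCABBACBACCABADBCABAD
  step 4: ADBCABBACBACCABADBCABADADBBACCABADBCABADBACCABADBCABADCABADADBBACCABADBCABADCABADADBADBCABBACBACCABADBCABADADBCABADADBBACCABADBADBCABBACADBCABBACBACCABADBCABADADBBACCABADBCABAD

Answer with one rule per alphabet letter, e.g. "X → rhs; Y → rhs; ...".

  step 3 ⇒ step 4: BACCABADBCABADCABADADBCABADADBBACCABADBADBCABBACBACCABADBCABAD ⇒ ADB·CAB·BAC·BAC·CAB·ADB·CAB·AD·ADB·BAC·CAB·ADB·CAB·AD·BAC·CAB·ADB·CAB·AD·CAB·AD·ADB·BAC·CAB·ADB·CAB·AD·CAB·AD·ADB·ADB·CAB·BAC·BAC·CAB·ADB·CAB·AD·ADB·CAB·AD·ADB·BAC·CAB·ADB·ADB·CAB·BAC·ADB·CAB·BAC·BAC·CAB·ADB·CAB·AD·ADB·BAC·CAB·ADB·CAB·AD
    A ↦ CAB
    B ↦ ADB
    C ↦ BAC
    D ↦ AD

A->CAB, B->ADB, C->BAC, D->AD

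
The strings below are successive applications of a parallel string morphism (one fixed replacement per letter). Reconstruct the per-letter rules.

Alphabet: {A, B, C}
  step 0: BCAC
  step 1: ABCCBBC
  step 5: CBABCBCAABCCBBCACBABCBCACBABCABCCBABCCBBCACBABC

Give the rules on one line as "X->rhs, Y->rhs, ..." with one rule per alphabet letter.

  step 0 ⇒ step 1: BCAC ⇒ A·BC·CB·BC
    A ↦ CB
    B ↦ A
    C ↦ BC

A->CB, B->A, C->BC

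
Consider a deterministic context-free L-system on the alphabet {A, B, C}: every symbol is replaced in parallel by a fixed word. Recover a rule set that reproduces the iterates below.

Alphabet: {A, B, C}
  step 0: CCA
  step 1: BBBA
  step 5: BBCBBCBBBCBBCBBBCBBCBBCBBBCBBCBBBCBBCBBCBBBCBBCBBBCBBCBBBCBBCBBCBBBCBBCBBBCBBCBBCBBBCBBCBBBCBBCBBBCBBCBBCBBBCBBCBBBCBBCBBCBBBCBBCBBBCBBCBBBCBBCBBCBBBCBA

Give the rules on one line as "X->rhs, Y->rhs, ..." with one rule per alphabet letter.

A->BA, B->BBC, C->B

  step 0 ⇒ step 1: CCA ⇒ B·B·BA
    A ↦ BA
    C ↦ B
    B ↦ BBC  (constrained at step 1)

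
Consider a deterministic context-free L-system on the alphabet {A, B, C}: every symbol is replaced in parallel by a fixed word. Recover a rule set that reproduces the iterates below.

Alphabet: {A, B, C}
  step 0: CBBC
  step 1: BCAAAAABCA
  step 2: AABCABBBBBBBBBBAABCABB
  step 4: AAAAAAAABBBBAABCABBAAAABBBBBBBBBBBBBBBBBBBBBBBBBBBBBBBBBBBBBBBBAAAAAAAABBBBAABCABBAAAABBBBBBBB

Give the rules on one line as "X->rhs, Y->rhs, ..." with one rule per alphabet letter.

  step 1 ⇒ step 2: BCAAAAABCA ⇒ AA·BCA·BB·BB·BB·BB·BB·AA·BCA·BB
    A ↦ BB
    B ↦ AA
    C ↦ BCA

A->BB, B->AA, C->BCA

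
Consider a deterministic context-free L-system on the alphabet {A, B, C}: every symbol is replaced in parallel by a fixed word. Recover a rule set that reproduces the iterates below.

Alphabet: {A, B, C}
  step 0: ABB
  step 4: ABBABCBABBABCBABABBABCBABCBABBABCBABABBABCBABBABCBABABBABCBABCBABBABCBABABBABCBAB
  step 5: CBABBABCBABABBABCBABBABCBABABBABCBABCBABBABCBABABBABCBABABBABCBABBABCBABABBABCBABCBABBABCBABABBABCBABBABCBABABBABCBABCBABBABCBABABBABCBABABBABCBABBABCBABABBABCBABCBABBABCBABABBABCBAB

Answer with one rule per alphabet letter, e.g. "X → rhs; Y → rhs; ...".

A->C, B->BAB, C->AB

  step 4 ⇒ step 5: ABBABCBABBABCBABABBABCBABCBABBABCBABABBABCBABBABCBABABBABCBABCBABBABCBABABBABCBAB ⇒ C·BAB·BAB·C·BAB·AB·BAB·C·BAB·BAB·C·BAB·AB·BAB·C·BAB·C·BAB·BAB·C·BAB·AB·BAB·C·BAB·AB·BAB·C·BAB·BAB·C·BAB·AB·BAB·C·BAB·C·BAB·BAB·C·BAB·AB·BAB·C·BAB·BAB·C·BAB·AB·BAB·C·BAB·C·BAB·BAB·C·BAB·AB·BAB·C·BAB·AB·BAB·C·BAB·BAB·C·BAB·AB·BAB·C·BAB·C·BAB·BAB·C·BAB·AB·BAB·C·BAB
    A ↦ C
    B ↦ BAB
    C ↦ AB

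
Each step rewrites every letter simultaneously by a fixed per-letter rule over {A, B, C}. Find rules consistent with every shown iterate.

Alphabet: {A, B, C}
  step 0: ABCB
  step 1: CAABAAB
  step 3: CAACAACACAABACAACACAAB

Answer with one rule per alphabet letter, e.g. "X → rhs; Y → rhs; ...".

  step 0 ⇒ step 1: ABCB ⇒ CA·AB·A·AB
    A ↦ CA
    B ↦ AB
    C ↦ A

A->CA, B->AB, C->A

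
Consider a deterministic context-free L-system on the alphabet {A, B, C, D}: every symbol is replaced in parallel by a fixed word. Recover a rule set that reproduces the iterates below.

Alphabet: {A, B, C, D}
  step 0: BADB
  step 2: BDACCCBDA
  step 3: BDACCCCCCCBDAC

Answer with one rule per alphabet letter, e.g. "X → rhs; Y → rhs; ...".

  step 2 ⇒ step 3: BDACCCBDA ⇒ BD·A·C·CC·CC·CC·BD·A·C
    A ↦ C
    B ↦ BD
    C ↦ CC
    D ↦ A

A->C, B->BD, C->CC, D->A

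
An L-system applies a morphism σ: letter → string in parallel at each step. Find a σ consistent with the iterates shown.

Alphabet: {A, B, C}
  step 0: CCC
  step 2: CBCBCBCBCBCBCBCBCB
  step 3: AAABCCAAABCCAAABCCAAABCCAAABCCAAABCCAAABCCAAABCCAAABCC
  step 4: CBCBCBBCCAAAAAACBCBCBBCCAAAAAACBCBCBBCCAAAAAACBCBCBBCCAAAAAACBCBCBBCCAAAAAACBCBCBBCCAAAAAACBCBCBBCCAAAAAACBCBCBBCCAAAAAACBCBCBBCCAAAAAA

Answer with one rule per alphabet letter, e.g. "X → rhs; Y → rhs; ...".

A->CB, B->BCC, C->AAA

  step 3 ⇒ step 4: AAABCCAAABCCAAABCCAAABCCAAABCCAAABCCAAABCCAAABCCAAABCC ⇒ CB·CB·CB·BCC·AAA·AAA·CB·CB·CB·BCC·AAA·AAA·CB·CB·CB·BCC·AAA·AAA·CB·CB·CB·BCC·AAA·AAA·CB·CB·CB·BCC·AAA·AAA·CB·CB·CB·BCC·AAA·AAA·CB·CB·CB·BCC·AAA·AAA·CB·CB·CB·BCC·AAA·AAA·CB·CB·CB·BCC·AAA·AAA
    A ↦ CB
    B ↦ BCC
    C ↦ AAA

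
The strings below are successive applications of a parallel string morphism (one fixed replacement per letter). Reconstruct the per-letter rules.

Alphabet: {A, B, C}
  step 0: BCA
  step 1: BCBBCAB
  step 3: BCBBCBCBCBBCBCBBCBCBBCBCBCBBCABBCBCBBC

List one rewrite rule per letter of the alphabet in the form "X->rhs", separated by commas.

  step 0 ⇒ step 1: BCA ⇒ BC·BBC·AB
    A ↦ AB
    B ↦ BC
    C ↦ BBC

A->AB, B->BC, C->BBC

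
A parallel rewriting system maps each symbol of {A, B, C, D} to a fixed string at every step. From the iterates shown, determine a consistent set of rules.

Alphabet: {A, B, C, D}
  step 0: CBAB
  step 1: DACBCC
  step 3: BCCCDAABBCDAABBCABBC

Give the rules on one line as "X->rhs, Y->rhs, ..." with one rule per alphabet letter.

A->BC, B->C, C->DA, D->AB

  step 0 ⇒ step 1: CBAB ⇒ DA·C·BC·C
    A ↦ BC
    B ↦ C
    C ↦ DA
    D ↦ AB  (constrained at step 1)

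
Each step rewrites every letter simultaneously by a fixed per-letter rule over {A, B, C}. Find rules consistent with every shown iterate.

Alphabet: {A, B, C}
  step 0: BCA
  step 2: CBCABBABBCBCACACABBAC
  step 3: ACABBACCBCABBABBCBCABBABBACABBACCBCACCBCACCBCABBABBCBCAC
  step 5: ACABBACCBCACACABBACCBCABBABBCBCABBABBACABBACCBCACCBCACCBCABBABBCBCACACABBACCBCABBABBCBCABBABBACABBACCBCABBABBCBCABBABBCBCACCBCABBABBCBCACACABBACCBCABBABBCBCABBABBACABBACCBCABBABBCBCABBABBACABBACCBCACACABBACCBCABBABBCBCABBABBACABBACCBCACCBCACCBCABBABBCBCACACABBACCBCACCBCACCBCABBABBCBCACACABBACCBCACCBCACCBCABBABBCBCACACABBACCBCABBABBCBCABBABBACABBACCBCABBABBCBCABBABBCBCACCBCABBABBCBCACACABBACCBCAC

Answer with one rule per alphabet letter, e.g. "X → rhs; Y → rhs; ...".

  step 2 ⇒ step 3: CBCABBABBCBCACACABBAC ⇒ AC·ABB·AC·CBC·ABB·ABB·CBC·ABB·ABB·AC·ABB·AC·CBC·AC·CBC·AC·CBC·ABB·ABB·CBC·AC
    A ↦ CBC
    B ↦ ABB
    C ↦ AC

A->CBC, B->ABB, C->AC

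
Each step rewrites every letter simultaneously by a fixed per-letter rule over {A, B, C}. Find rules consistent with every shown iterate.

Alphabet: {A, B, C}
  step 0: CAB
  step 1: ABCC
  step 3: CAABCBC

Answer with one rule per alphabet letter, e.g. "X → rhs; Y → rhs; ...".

A->BC, B->C, C->A

  step 0 ⇒ step 1: CAB ⇒ A·BC·C
    A ↦ BC
    B ↦ C
    C ↦ A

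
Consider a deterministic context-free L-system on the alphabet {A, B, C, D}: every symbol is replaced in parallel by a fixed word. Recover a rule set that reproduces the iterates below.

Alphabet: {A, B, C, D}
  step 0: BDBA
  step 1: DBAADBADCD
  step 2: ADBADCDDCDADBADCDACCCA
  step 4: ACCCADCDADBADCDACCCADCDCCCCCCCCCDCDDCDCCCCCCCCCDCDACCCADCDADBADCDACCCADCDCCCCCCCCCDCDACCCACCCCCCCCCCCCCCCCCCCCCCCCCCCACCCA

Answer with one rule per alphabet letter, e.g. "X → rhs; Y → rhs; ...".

  step 1 ⇒ step 2: DBAADBADCD ⇒ A·DBA·DCD·DCD·A·DBA·DCD·A·CCC·A
    A ↦ DCD
    B ↦ DBA
    C ↦ CCC
    D ↦ A

A->DCD, B->DBA, C->CCC, D->A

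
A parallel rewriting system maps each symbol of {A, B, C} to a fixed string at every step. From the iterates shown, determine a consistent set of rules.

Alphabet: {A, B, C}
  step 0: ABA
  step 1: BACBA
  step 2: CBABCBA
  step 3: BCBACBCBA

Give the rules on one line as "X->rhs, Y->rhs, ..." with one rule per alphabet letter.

A->BA, B->C, C->B

  step 2 ⇒ step 3: CBABCBA ⇒ B·C·BA·C·B·C·BA
    A ↦ BA
    B ↦ C
    C ↦ B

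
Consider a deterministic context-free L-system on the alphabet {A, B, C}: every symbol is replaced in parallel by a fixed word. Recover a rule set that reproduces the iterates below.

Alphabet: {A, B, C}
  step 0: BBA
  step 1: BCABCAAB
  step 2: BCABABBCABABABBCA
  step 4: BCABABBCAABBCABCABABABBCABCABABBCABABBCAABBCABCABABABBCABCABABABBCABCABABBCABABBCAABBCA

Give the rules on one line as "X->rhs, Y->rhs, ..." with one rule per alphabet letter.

  step 1 ⇒ step 2: BCABCAAB ⇒ BCA·B·AB·BCA·B·AB·AB·BCA
    A ↦ AB
    B ↦ BCA
    C ↦ B

A->AB, B->BCA, C->B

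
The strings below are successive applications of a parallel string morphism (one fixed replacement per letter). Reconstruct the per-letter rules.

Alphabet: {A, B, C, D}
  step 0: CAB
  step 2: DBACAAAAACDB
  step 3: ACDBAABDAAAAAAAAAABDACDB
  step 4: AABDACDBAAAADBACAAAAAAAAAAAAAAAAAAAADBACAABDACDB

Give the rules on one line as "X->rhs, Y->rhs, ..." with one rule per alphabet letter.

  step 3 ⇒ step 4: ACDBAABDAAAAAAAAAABDACDB ⇒ AA·BD·AC·DB·AA·AA·DB·AC·AA·AA·AA·AA·AA·AA·AA·AA·AA·AA·DB·AC·AA·BD·AC·DB
    A ↦ AA
    B ↦ DB
    C ↦ BD
    D ↦ AC

A->AA, B->DB, C->BD, D->AC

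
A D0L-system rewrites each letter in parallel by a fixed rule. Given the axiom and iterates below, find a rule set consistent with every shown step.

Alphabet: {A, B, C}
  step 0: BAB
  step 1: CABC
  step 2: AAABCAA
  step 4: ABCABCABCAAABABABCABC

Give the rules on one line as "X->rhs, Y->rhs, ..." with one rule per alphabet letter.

A->AB, B->C, C->AA

  step 1 ⇒ step 2: CABC ⇒ AA·AB·C·AA
    A ↦ AB
    B ↦ C
    C ↦ AA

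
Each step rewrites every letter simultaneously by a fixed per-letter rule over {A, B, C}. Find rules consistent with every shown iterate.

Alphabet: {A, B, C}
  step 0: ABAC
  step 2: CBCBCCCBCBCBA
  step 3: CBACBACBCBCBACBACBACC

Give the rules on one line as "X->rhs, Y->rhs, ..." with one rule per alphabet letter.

  step 2 ⇒ step 3: CBCBCCCBCBCBA ⇒ CB·A·CB·A·CB·CB·CB·A·CB·A·CB·A·CC
    A ↦ CC
    B ↦ A
    C ↦ CB

A->CC, B->A, C->CB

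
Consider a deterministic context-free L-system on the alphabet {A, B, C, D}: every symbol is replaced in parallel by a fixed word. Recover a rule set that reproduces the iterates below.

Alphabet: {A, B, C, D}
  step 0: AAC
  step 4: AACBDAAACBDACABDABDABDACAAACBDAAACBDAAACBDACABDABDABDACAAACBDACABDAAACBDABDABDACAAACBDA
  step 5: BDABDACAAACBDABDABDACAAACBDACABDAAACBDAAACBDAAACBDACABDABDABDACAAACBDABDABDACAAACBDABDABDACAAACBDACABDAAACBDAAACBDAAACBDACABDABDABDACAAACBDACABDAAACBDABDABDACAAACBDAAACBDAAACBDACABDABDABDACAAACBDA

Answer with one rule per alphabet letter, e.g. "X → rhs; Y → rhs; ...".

A->BDA, B->AA, C->CA, D->C

  step 4 ⇒ step 5: AACBDAAACBDACABDABDABDACAAACBDAAACBDAAACBDACABDABDABDACAAACBDACABDAAACBDABDABDACAAACBDA ⇒ BDA·BDA·CA·AA·C·BDA·BDA·BDA·CA·AA·C·BDA·CA·BDA·AA·C·BDA·AA·C·BDA·AA·C·BDA·CA·BDA·BDA·BDA·CA·AA·C·BDA·BDA·BDA·CA·AA·C·BDA·BDA·BDA·CA·AA·C·BDA·CA·BDA·AA·C·BDA·AA·C·BDA·AA·C·BDA·CA·BDA·BDA·BDA·CA·AA·C·BDA·CA·BDA·AA·C·BDA·BDA·BDA·CA·AA·C·BDA·AA·C·BDA·AA·C·BDA·CA·BDA·BDA·BDA·CA·AA·C·BDA
    A ↦ BDA
    B ↦ AA
    C ↦ CA
    D ↦ C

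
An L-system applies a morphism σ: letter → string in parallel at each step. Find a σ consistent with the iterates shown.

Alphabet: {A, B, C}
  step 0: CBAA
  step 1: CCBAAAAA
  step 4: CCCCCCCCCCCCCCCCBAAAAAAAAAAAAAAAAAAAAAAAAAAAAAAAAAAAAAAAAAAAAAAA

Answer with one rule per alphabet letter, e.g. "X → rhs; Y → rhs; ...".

  step 0 ⇒ step 1: CBAA ⇒ CC·BA·AA·AA
    A ↦ AA
    B ↦ BA
    C ↦ CC

A->AA, B->BA, C->CC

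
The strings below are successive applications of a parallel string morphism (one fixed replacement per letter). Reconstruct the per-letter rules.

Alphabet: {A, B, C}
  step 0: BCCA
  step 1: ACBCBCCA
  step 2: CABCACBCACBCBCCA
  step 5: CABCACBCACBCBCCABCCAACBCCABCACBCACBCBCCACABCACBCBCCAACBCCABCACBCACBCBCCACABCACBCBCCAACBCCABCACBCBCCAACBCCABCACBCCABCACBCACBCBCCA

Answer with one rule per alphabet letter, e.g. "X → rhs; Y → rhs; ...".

  step 1 ⇒ step 2: ACBCBCCA ⇒ CA·BC·AC·BC·AC·BC·BC·CA
    A ↦ CA
    B ↦ AC
    C ↦ BC

A->CA, B->AC, C->BC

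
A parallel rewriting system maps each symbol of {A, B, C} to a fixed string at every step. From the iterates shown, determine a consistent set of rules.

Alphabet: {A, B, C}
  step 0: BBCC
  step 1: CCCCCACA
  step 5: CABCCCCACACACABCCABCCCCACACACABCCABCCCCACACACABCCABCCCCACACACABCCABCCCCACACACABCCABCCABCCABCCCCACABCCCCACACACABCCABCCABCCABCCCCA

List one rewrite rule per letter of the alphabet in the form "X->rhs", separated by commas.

  step 0 ⇒ step 1: BBCC ⇒ CC·CC·CA·CA
    B ↦ CC
    C ↦ CA
    A ↦ BC  (constrained at step 1)

A->BC, B->CC, C->CA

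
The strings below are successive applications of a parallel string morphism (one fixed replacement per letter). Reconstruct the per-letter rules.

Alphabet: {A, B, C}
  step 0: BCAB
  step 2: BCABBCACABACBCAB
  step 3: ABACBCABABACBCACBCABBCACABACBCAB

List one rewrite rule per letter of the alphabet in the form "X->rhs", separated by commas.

A->BC, B->AB, C->AC

  step 2 ⇒ step 3: BCABBCACABACBCAB ⇒ AB·AC·BC·AB·AB·AC·BC·AC·BC·AB·BC·AC·AB·AC·BC·AB
    A ↦ BC
    B ↦ AB
    C ↦ AC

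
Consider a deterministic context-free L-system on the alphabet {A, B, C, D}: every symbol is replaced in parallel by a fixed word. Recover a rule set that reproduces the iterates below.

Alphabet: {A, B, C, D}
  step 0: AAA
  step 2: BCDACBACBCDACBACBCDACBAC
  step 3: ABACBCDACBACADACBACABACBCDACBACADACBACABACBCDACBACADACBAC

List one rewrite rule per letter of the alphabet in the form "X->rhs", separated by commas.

A->DAC, B->A, C->BAC, D->BC

  step 2 ⇒ step 3: BCDACBACBCDACBACBCDACBAC ⇒ A·BAC·BC·DAC·BAC·A·DAC·BAC·A·BAC·BC·DAC·BAC·A·DAC·BAC·A·BAC·BC·DAC·BAC·A·DAC·BAC
    A ↦ DAC
    B ↦ A
    C ↦ BAC
    D ↦ BC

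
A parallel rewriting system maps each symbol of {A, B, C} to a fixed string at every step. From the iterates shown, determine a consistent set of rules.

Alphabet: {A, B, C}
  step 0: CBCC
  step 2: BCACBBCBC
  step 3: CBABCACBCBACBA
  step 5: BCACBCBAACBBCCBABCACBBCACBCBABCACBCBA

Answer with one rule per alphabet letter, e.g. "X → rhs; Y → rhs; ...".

  step 2 ⇒ step 3: BCACBBCBC ⇒ CB·A·BC·A·CB·CB·A·CB·A
    A ↦ BC
    B ↦ CB
    C ↦ A

A->BC, B->CB, C->A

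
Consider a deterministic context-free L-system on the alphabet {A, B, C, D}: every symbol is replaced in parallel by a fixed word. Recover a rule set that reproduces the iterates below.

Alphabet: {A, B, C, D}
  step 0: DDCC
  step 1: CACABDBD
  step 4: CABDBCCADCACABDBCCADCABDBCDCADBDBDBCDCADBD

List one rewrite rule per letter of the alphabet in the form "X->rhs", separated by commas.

A->BC, B->D, C->BD, D->CA

  step 0 ⇒ step 1: DDCC ⇒ CA·CA·BD·BD
    C ↦ BD
    D ↦ CA
    A ↦ BC  (constrained at step 1)
    B ↦ D  (constrained at step 1)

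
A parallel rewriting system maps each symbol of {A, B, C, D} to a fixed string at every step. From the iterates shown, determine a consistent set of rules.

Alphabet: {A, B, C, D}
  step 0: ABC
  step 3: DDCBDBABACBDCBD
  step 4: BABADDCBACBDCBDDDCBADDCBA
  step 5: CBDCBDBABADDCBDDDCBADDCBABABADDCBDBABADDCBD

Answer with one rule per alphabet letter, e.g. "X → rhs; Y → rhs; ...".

A->BD, B->C, C->DD, D->BA

  step 4 ⇒ step 5: BABADDCBACBDCBDDDCBADDCBA ⇒ C·BD·C·BD·BA·BA·DD·C·BD·DD·C·BA·DD·C·BA·BA·BA·DD·C·BD·BA·BA·DD·C·BD
    A ↦ BD
    B ↦ C
    C ↦ DD
    D ↦ BA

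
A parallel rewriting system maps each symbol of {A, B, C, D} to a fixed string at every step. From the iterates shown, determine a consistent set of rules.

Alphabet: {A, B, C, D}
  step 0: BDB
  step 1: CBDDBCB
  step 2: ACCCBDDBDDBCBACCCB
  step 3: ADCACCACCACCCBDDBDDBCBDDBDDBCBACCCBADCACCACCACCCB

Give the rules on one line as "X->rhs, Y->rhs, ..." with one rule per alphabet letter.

  step 2 ⇒ step 3: ACCCBDDBDDBCBACCCB ⇒ ADC·ACC·ACC·ACC·CB·DDB·DDB·CB·DDB·DDB·CB·ACC·CB·ADC·ACC·ACC·ACC·CB
    A ↦ ADC
    B ↦ CB
    C ↦ ACC
    D ↦ DDB

A->ADC, B->CB, C->ACC, D->DDB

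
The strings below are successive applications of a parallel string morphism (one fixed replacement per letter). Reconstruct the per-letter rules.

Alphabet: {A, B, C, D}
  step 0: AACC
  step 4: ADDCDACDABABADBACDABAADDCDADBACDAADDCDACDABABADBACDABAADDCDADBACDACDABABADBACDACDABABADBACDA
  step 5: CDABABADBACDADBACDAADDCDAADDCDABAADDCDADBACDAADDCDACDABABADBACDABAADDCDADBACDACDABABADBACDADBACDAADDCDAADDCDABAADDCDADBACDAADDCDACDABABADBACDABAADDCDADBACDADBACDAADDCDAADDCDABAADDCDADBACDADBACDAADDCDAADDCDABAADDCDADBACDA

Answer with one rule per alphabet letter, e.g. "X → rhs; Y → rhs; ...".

  step 4 ⇒ step 5: ADDCDACDABABADBACDABAADDCDADBACDAADDCDACDABABADBACDABAADDCDADBACDACDABABADBACDACDABABADBACDA ⇒ CDA·BA·BA·D·BA·CDA·D·BA·CDA·ADD·CDA·ADD·CDA·BA·ADD·CDA·D·BA·CDA·ADD·CDA·CDA·BA·BA·D·BA·CDA·BA·ADD·CDA·D·BA·CDA·CDA·BA·BA·D·BA·CDA·D·BA·CDA·ADD·CDA·ADD·CDA·BA·ADD·CDA·D·BA·CDA·ADD·CDA·CDA·BA·BA·D·BA·CDA·BA·ADD·CDA·D·BA·CDA·D·BA·CDA·ADD·CDA·ADD·CDA·BA·ADD·CDA·D·BA·CDA·D·BA·CDA·ADD·CDA·ADD·CDA·BA·ADD·CDA·D·BA·CDA
    A ↦ CDA
    B ↦ ADD
    C ↦ D
    D ↦ BA

A->CDA, B->ADD, C->D, D->BA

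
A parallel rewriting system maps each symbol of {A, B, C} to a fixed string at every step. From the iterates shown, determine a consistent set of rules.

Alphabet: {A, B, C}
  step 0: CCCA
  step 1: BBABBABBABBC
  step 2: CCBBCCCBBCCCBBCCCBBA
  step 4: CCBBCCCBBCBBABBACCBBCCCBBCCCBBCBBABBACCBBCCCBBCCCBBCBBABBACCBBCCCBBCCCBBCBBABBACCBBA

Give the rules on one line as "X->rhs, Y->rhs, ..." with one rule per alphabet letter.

A->BBC, B->C, C->BBA

  step 1 ⇒ step 2: BBABBABBABBC ⇒ C·C·BBC·C·C·BBC·C·C·BBC·C·C·BBA
    A ↦ BBC
    B ↦ C
    C ↦ BBA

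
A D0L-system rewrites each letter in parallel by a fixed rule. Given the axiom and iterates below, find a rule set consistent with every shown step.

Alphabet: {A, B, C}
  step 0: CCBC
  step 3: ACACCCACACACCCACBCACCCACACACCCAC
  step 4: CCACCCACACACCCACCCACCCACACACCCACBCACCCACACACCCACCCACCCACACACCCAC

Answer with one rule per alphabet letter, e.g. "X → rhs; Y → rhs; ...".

  step 3 ⇒ step 4: ACACCCACACACCCACBCACCCACACACCCAC ⇒ CC·AC·CC·AC·AC·AC·CC·AC·CC·AC·CC·AC·AC·AC·CC·AC·BC·AC·CC·AC·AC·AC·CC·AC·CC·AC·CC·AC·AC·AC·CC·AC
    A ↦ CC
    B ↦ BC
    C ↦ AC

A->CC, B->BC, C->AC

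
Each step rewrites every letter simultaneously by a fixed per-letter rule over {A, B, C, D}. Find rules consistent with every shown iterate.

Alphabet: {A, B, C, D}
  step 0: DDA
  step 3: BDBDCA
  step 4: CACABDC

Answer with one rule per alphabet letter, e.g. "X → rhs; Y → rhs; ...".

  step 3 ⇒ step 4: BDBDCA ⇒ C·A·C·A·BD·C
    A ↦ C
    B ↦ C
    C ↦ BD
    D ↦ A

A->C, B->C, C->BD, D->A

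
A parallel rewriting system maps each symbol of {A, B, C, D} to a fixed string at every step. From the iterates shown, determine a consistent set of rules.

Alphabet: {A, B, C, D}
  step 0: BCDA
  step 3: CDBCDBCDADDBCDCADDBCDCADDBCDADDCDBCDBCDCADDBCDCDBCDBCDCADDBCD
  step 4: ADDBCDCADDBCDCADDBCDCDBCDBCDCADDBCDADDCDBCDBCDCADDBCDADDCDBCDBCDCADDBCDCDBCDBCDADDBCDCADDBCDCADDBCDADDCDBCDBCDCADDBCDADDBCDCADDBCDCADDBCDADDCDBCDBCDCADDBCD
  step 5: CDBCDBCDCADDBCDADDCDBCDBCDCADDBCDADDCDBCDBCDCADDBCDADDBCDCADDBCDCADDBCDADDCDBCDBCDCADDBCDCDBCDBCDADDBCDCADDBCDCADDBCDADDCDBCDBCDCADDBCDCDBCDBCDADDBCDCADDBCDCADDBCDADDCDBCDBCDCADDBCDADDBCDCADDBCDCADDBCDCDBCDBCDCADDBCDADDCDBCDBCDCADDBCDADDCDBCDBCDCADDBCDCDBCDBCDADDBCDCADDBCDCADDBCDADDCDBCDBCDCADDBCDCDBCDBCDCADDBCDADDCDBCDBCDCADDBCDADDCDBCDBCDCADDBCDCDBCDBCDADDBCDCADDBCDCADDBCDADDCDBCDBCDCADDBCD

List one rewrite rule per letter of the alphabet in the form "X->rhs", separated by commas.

  step 4 ⇒ step 5: ADDBCDCADDBCDCADDBCDCDBCDBCDCADDBCDADDCDBCDBCDCADDBCDADDCDBCDBCDCADDBCDCDBCDBCDADDBCDCADDBCDCADDBCDADDCDBCDBCDCADDBCDADDBCDCADDBCDCADDBCDADDCDBCDBCDCADDBCD ⇒ CD·BCD·BCD·C·ADD·BCD·ADD·CD·BCD·BCD·C·ADD·BCD·ADD·CD·BCD·BCD·C·ADD·BCD·ADD·BCD·C·ADD·BCD·C·ADD·BCD·ADD·CD·BCD·BCD·C·ADD·BCD·CD·BCD·BCD·ADD·BCD·C·ADD·BCD·C·ADD·BCD·ADD·CD·BCD·BCD·C·ADD·BCD·CD·BCD·BCD·ADD·BCD·C·ADD·BCD·C·ADD·BCD·ADD·CD·BCD·BCD·C·ADD·BCD·ADD·BCD·C·ADD·BCD·C·ADD·BCD·CD·BCD·BCD·C·ADD·BCD·ADD·CD·BCD·BCD·C·ADD·BCD·ADD·CD·BCD·BCD·C·ADD·BCD·CD·BCD·BCD·ADD·BCD·C·ADD·BCD·C·ADD·BCD·ADD·CD·BCD·BCD·C·ADD·BCD·CD·BCD·BCD·C·ADD·BCD·ADD·CD·BCD·BCD·C·ADD·BCD·ADD·CD·BCD·BCD·C·ADD·BCD·CD·BCD·BCD·ADD·BCD·C·ADD·BCD·C·ADD·BCD·ADD·CD·BCD·BCD·C·ADD·BCD
    A ↦ CD
    B ↦ C
    C ↦ ADD
    D ↦ BCD

A->CD, B->C, C->ADD, D->BCD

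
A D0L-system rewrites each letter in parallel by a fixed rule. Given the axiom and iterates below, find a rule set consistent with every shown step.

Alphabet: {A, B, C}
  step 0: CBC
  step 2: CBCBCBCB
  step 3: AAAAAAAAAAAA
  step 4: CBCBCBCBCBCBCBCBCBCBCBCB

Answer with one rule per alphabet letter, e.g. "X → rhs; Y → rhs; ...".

A->CB, B->AA, C->A

  step 3 ⇒ step 4: AAAAAAAAAAAA ⇒ CB·CB·CB·CB·CB·CB·CB·CB·CB·CB·CB·CB
    A ↦ CB
  step 2 ⇒ step 3: CBCBCBCB ⇒ A·AA·A·AA·A·AA·A·AA
    B ↦ AA
  step 2 ⇒ step 3: CBCBCBCB ⇒ A·AA·A·AA·A·AA·A·AA
    C ↦ A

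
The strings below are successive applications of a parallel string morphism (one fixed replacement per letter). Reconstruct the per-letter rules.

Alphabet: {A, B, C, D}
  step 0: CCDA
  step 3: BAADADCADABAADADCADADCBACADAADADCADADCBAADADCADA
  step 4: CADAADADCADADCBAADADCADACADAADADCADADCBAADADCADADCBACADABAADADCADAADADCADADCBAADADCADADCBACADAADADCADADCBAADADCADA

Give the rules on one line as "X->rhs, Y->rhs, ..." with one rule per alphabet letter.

  step 3 ⇒ step 4: BAADADCADABAADADCADADCBACADAADADCADADCBAADADCADA ⇒ C·ADA·ADA·DC·ADA·DC·BA·ADA·DC·ADA·C·ADA·ADA·DC·ADA·DC·BA·ADA·DC·ADA·DC·BA·C·ADA·BA·ADA·DC·ADA·ADA·DC·ADA·DC·BA·ADA·DC·ADA·DC·BA·C·ADA·ADA·DC·ADA·DC·BA·ADA·DC·ADA
    A ↦ ADA
    B ↦ C
    C ↦ BA
    D ↦ DC

A->ADA, B->C, C->BA, D->DC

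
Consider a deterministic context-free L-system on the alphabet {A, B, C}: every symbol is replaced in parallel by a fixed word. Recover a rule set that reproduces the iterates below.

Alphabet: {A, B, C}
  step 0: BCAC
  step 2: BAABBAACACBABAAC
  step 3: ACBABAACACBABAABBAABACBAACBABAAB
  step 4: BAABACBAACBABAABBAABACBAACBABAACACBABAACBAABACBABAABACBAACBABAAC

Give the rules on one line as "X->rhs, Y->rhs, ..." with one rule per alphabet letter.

  step 3 ⇒ step 4: ACBABAACACBABAABBAABACBAACBABAAB ⇒ BA·AB·AC·BA·AC·BA·BA·AB·BA·AB·AC·BA·AC·BA·BA·AC·AC·BA·BA·AC·BA·AB·AC·BA·BA·AB·AC·BA·AC·BA·BA·AC
    A ↦ BA
    B ↦ AC
    C ↦ AB

A->BA, B->AC, C->AB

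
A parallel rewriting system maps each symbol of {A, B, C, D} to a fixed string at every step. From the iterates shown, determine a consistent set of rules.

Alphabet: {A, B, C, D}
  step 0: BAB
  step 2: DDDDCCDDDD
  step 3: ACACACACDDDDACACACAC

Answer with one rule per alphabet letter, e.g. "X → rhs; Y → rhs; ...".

A->B, B->CC, C->DD, D->AC

  step 2 ⇒ step 3: DDDDCCDDDD ⇒ AC·AC·AC·AC·DD·DD·AC·AC·AC·AC
    C ↦ DD
    D ↦ AC
    A ↦ B  (constrained at step 0)
    B ↦ CC  (constrained at step 0)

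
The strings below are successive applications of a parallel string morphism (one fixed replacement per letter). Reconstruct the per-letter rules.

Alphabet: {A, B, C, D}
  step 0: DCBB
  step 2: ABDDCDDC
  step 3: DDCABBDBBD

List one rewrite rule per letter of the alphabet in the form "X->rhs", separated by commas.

  step 2 ⇒ step 3: ABDDCDDC ⇒ DDC·A·B·B·D·B·B·D
    A ↦ DDC
    B ↦ A
    C ↦ D
    D ↦ B

A->DDC, B->A, C->D, D->B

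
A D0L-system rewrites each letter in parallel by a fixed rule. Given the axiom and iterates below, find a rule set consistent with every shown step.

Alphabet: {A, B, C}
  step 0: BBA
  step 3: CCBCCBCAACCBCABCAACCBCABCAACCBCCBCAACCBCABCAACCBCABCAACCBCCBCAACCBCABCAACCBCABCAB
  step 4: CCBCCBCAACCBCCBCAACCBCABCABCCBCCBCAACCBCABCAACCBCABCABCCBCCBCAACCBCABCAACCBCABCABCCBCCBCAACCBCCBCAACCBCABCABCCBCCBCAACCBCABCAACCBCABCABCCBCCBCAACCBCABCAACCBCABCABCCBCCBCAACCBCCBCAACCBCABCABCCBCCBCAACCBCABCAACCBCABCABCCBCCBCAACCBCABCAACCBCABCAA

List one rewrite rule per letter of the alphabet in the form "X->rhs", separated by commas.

A->CAB, B->CAA, C->CCB

  step 3 ⇒ step 4: CCBCCBCAACCBCABCAACCBCABCAACCBCCBCAACCBCABCAACCBCABCAACCBCCBCAACCBCABCAACCBCABCAB ⇒ CCB·CCB·CAA·CCB·CCB·CAA·CCB·CAB·CAB·CCB·CCB·CAA·CCB·CAB·CAA·CCB·CAB·CAB·CCB·CCB·CAA·CCB·CAB·CAA·CCB·CAB·CAB·CCB·CCB·CAA·CCB·CCB·CAA·CCB·CAB·CAB·CCB·CCB·CAA·CCB·CAB·CAA·CCB·CAB·CAB·CCB·CCB·CAA·CCB·CAB·CAA·CCB·CAB·CAB·CCB·CCB·CAA·CCB·CCB·CAA·CCB·CAB·CAB·CCB·CCB·CAA·CCB·CAB·CAA·CCB·CAB·CAB·CCB·CCB·CAA·CCB·CAB·CAA·CCB·CAB·CAA
    A ↦ CAB
    B ↦ CAA
    C ↦ CCB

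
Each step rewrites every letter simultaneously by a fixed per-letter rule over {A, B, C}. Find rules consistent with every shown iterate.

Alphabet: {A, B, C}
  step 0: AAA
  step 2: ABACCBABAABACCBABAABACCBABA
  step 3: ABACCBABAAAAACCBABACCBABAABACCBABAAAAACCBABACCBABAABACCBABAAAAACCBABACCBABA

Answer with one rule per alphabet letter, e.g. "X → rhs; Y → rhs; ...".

A->ABA, B->CCB, C->AA

  step 2 ⇒ step 3: ABACCBABAABACCBABAABACCBABA ⇒ ABA·CCB·ABA·AA·AA·CCB·ABA·CCB·ABA·ABA·CCB·ABA·AA·AA·CCB·ABA·CCB·ABA·ABA·CCB·ABA·AA·AA·CCB·ABA·CCB·ABA
    A ↦ ABA
    B ↦ CCB
    C ↦ AA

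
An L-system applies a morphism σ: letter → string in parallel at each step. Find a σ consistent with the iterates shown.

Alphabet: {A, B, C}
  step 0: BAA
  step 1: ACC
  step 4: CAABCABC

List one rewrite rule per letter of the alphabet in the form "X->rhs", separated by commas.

A->C, B->A, C->AB

  step 0 ⇒ step 1: BAA ⇒ A·C·C
    A ↦ C
    B ↦ A
    C ↦ AB  (constrained at step 1)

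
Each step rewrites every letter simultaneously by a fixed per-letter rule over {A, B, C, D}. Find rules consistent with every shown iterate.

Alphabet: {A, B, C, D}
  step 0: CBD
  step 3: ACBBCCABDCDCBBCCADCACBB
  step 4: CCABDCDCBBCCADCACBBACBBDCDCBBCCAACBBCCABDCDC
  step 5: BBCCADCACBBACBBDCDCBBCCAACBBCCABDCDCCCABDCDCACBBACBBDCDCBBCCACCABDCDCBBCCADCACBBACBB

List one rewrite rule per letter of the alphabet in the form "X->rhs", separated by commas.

  step 4 ⇒ step 5: CCABDCDCBBCCADCACBBACBBDCDCBBCCAACBBCCABDCDC ⇒ B·B·CCA·DC·ACB·B·ACB·B·DC·DC·B·B·CCA·ACB·B·CCA·B·DC·DC·CCA·B·DC·DC·ACB·B·ACB·B·DC·DC·B·B·CCA·CCA·B·DC·DC·B·B·CCA·DC·ACB·B·ACB·B
    A ↦ CCA
    B ↦ DC
    C ↦ B
    D ↦ ACB

A->CCA, B->DC, C->B, D->ACB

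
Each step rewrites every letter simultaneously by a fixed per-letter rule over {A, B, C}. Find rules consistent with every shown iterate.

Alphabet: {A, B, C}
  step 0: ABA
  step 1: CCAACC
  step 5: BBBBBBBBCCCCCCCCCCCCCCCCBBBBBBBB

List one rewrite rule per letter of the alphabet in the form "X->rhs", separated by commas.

A->CC, B->AA, C->B

  step 0 ⇒ step 1: ABA ⇒ CC·AA·CC
    A ↦ CC
    B ↦ AA
    C ↦ B  (constrained at step 1)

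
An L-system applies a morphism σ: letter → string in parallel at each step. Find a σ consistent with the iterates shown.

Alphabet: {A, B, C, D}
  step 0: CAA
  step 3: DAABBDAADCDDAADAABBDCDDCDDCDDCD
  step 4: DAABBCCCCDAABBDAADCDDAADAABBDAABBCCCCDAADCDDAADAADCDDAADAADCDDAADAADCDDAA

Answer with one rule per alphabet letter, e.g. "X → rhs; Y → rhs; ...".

A->B, B->CC, C->DCD, D->DAA

  step 3 ⇒ step 4: DAABBDAADCDDAADAABBDCDDCDDCDDCD ⇒ DAA·B·B·CC·CC·DAA·B·B·DAA·DCD·DAA·DAA·B·B·DAA·B·B·CC·CC·DAA·DCD·DAA·DAA·DCD·DAA·DAA·DCD·DAA·DAA·DCD·DAA
    A ↦ B
    B ↦ CC
    C ↦ DCD
    D ↦ DAA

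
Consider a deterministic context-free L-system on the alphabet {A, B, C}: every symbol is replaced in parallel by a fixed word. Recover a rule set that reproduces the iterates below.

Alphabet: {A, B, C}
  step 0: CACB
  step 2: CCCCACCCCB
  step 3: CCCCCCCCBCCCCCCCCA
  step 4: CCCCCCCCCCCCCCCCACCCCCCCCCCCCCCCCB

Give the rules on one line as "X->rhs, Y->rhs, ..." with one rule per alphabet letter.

A->B, B->A, C->CC

  step 3 ⇒ step 4: CCCCCCCCBCCCCCCCCA ⇒ CC·CC·CC·CC·CC·CC·CC·CC·A·CC·CC·CC·CC·CC·CC·CC·CC·B
    A ↦ B
    B ↦ A
    C ↦ CC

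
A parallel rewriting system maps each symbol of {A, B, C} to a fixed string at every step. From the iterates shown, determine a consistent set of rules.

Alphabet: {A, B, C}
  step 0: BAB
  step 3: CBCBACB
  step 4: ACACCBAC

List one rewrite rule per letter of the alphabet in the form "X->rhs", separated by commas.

A->CB, B->C, C->A

  step 3 ⇒ step 4: CBCBACB ⇒ A·C·A·C·CB·A·C
    A ↦ CB
    B ↦ C
    C ↦ A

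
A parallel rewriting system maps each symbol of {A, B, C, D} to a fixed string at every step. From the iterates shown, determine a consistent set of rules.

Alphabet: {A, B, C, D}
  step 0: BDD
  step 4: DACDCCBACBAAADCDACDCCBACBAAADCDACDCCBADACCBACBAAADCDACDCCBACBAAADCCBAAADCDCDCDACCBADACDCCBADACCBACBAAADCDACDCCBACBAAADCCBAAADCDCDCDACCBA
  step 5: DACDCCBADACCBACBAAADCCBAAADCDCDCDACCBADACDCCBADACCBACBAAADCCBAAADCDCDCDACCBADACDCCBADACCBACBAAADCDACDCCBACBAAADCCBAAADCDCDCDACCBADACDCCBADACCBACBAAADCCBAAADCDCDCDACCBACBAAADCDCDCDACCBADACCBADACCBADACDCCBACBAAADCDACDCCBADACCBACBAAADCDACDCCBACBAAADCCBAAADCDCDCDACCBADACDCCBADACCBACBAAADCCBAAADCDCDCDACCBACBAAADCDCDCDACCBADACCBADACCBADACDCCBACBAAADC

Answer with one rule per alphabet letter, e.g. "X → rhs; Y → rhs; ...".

A->DC, B->AA, C->CBA, D->DAC

  step 4 ⇒ step 5: DACDCCBACBAAADCDACDCCBACBAAADCDACDCCBADACCBACBAAADCDACDCCBACBAAADCCBAAADCDCDCDACCBADACDCCBADACCBACBAAADCDACDCCBACBAAADCCBAAADCDCDCDACCBA ⇒ DAC·DC·CBA·DAC·CBA·CBA·AA·DC·CBA·AA·DC·DC·DC·DAC·CBA·DAC·DC·CBA·DAC·CBA·CBA·AA·DC·CBA·AA·DC·DC·DC·DAC·CBA·DAC·DC·CBA·DAC·CBA·CBA·AA·DC·DAC·DC·CBA·CBA·AA·DC·CBA·AA·DC·DC·DC·DAC·CBA·DAC·DC·CBA·DAC·CBA·CBA·AA·DC·CBA·AA·DC·DC·DC·DAC·CBA·CBA·AA·DC·DC·DC·DAC·CBA·DAC·CBA·DAC·CBA·DAC·DC·CBA·CBA·AA·DC·DAC·DC·CBA·DAC·CBA·CBA·AA·DC·DAC·DC·CBA·CBA·AA·DC·CBA·AA·DC·DC·DC·DAC·CBA·DAC·DC·CBA·DAC·CBA·CBA·AA·DC·CBA·AA·DC·DC·DC·DAC·CBA·CBA·AA·DC·DC·DC·DAC·CBA·DAC·CBA·DAC·CBA·DAC·DC·CBA·CBA·AA·DC
    A ↦ DC
    B ↦ AA
    C ↦ CBA
    D ↦ DAC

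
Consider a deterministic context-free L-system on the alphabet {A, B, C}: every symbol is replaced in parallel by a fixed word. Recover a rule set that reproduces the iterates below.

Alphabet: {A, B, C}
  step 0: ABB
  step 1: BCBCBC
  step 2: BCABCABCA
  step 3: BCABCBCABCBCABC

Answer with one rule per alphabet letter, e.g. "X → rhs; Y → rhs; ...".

A->BC, B->BC, C->A

  step 2 ⇒ step 3: BCABCABCA ⇒ BC·A·BC·BC·A·BC·BC·A·BC
    A ↦ BC
    B ↦ BC
    C ↦ A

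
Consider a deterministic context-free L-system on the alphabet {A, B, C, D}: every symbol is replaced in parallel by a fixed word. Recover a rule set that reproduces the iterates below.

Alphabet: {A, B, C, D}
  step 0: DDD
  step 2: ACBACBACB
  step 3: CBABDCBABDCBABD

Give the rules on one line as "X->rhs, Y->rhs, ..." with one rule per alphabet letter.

A->CB, B->BD, C->A, D->CA

  step 2 ⇒ step 3: ACBACBACB ⇒ CB·A·BD·CB·A·BD·CB·A·BD
    A ↦ CB
    B ↦ BD
    C ↦ A
    D ↦ CA  (constrained at step 0)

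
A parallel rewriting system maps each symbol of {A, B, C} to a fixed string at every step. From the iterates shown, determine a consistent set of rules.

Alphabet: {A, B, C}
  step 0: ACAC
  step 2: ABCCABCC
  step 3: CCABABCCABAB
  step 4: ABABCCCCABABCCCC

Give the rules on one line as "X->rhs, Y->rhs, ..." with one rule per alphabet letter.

  step 3 ⇒ step 4: CCABABCCABAB ⇒ AB·AB·C·C·C·C·AB·AB·C·C·C·C
    A ↦ C
    B ↦ C
    C ↦ AB

A->C, B->C, C->AB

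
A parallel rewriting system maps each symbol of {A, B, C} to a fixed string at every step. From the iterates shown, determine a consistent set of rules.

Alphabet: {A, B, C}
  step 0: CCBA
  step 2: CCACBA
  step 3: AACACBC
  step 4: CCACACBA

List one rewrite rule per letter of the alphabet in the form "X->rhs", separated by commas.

  step 3 ⇒ step 4: AACACBC ⇒ C·C·A·C·A·CB·A
    A ↦ C
    B ↦ CB
    C ↦ A

A->C, B->CB, C->A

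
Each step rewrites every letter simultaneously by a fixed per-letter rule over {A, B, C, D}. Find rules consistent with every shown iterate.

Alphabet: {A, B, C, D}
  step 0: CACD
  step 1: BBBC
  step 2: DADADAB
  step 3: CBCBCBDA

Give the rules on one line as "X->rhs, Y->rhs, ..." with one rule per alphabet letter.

A->B, B->DA, C->B, D->C

  step 2 ⇒ step 3: DADADAB ⇒ C·B·C·B·C·B·DA
    A ↦ B
    B ↦ DA
    D ↦ C
  step 0 ⇒ step 1: CACD ⇒ B·B·B·C
    C ↦ B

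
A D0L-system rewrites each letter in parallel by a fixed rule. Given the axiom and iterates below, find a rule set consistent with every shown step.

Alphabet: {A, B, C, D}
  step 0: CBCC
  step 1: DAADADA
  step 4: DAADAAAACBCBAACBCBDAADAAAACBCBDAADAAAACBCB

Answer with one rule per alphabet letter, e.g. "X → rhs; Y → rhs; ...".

  step 0 ⇒ step 1: CBCC ⇒ DA·A·DA·DA
    B ↦ A
    C ↦ DA
    A ↦ CB  (constrained at step 1)
    D ↦ AA  (constrained at step 1)

A->CB, B->A, C->DA, D->AA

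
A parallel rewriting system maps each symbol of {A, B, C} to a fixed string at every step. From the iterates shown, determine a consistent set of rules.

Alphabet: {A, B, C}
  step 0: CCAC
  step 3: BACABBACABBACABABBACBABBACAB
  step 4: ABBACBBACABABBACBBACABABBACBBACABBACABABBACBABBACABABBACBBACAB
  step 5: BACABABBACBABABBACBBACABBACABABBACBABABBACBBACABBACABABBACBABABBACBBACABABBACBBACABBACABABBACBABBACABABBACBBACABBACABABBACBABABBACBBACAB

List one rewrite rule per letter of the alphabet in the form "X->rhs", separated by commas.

  step 4 ⇒ step 5: ABBACBBACABABBACBBACABABBACBBACABBACABABBACBABBACABABBACBBACAB ⇒ BAC·AB·AB·BAC·B·AB·AB·BAC·B·BAC·AB·BAC·AB·AB·BAC·B·AB·AB·BAC·B·BAC·AB·BAC·AB·AB·BAC·B·AB·AB·BAC·B·BAC·AB·AB·BAC·B·BAC·AB·BAC·AB·AB·BAC·B·AB·BAC·AB·AB·BAC·B·BAC·AB·BAC·AB·AB·BAC·B·AB·AB·BAC·B·BAC·AB
    A ↦ BAC
    B ↦ AB
    C ↦ B

A->BAC, B->AB, C->B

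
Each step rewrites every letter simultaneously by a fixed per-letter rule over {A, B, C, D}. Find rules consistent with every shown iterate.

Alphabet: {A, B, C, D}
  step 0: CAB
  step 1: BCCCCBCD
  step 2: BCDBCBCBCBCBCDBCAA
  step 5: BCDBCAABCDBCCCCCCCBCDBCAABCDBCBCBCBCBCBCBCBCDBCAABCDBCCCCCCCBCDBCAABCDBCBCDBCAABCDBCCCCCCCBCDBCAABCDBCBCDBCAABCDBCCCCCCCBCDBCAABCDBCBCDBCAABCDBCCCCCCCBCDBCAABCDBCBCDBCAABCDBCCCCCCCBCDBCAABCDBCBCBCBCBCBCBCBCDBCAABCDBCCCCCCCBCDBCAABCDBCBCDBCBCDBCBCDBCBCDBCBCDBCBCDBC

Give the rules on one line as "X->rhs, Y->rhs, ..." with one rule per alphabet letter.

  step 1 ⇒ step 2: BCCCCBCD ⇒ BCD·BC·BC·BC·BC·BCD·BC·AA
    B ↦ BCD
    C ↦ BC
    D ↦ AA
  step 0 ⇒ step 1: CAB ⇒ BC·CCC·BCD
    A ↦ CCC

A->CCC, B->BCD, C->BC, D->AA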